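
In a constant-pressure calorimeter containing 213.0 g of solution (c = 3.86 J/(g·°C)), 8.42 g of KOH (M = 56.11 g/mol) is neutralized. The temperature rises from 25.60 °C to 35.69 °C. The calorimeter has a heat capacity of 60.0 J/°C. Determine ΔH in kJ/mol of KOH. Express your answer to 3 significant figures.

ΔH = -59.3 kJ/mol

|ΔT| = |35.69 − 25.60| = 10.09 °C
|q_surr| = (213.0 × 3.86 + 60.0) × 10.09 = 882.18 × 10.09 = 8901 J
n(KOH) = 8.42 / 56.11 = 0.1501 mol
Temperature rose, so q_rxn = −|q_surr| = -8.901 kJ
ΔH = q_rxn / n = -59.30 kJ/mol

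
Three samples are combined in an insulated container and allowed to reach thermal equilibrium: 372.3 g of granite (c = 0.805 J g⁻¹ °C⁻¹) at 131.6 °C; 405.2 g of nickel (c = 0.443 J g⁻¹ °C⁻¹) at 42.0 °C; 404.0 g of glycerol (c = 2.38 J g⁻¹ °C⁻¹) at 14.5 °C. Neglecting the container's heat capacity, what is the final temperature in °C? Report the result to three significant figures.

T_f = 42.3 °C

Σ mᵢcᵢ(T − Tᵢ) = 0  ⇒  T = Σ mᵢcᵢTᵢ / Σ mᵢcᵢ
Σ mᵢcᵢ = 372.3×0.805 + 405.2×0.443 + 404.0×2.38 = 1440.7251
Σ mᵢcᵢTᵢ = 299.7015×131.6 + 179.5036×42.0 + 961.52×14.5 = 60922
T = 60922 / 1440.7251 = 42.29 °C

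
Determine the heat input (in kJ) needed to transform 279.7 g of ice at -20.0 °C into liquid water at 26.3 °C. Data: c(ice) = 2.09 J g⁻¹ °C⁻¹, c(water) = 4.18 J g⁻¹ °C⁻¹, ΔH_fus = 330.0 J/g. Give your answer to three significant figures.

q1 (heat ice -20.0→0.0 °C): 279.7 × 2.09 × 20.0 = 11691 J
q2 (melt at 0 °C): 279.7 × 330.0 = 92301 J
q3 (heat water 0.0→26.3 °C): 279.7 × 4.18 × 26.3 = 30749 J
Total: 11691 + 92301 + 30749 = 134741 J = 135 kJ

q = 135 kJ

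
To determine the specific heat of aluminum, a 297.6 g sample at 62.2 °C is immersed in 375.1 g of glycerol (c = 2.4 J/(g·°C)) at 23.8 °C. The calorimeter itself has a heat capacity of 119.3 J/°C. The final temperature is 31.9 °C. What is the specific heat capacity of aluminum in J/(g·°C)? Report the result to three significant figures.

c = 0.916 J/(g·°C)

q_gained = (375.1 × 2.4 + 119.3) × (31.9 − 23.8) = 8258 J
q_lost = 297.6 × c × (62.2 − 31.9) = 9017.28 c
Set equal: c = 8258 / 9017.28 = 0.916 J/(g·°C)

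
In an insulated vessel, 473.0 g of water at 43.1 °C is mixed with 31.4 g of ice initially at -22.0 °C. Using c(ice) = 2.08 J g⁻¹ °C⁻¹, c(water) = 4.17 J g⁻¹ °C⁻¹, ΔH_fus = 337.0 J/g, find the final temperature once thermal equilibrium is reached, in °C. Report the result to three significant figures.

Heat to bring ice to 0 °C and melt it: q₁ = 31.4×2.08×22.0 + 31.4×337.0 = 12019 J
Heat the water can supply cooling to 0 °C: 473.0×4.17×43.1 = 85010.9 J > q₁, so all ice melts.
Energy balance: 473.0×4.17×(43.1 − T) = 12019 + 31.4×4.17×(T − 0)
1972.41(43.1 − T) = 12019 + 130.938 T
85010.9 − 12019 = 2103.348 T
T = 72991.9 / 2103.348 = 34.70 °C

T_f = 34.7 °C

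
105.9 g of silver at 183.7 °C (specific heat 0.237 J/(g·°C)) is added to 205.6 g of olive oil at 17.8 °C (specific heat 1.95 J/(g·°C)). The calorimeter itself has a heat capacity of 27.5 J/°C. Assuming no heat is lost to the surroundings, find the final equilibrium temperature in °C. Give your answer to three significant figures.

T_f = 27.0 °C

Heat lost by silver = heat gained by olive oil + calorimeter.
(105.9)(0.237)(183.7 − T) = [(205.6)(1.95) + 27.5](T − 17.8)
25.0983 (183.7 − T) = 428.42 (T − 17.8)
4610.6 − 25.0983 T = 428.42 T − 7625.9
12236.5 = 453.5183 T
T = 26.98 °C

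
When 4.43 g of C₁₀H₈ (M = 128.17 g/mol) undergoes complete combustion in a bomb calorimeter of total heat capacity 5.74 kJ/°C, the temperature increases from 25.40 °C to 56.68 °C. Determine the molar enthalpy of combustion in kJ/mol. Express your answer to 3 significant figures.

ΔT = 56.68 − 25.40 = 31.28 °C
q_cal = C_cal × ΔT = 5.74 × 31.28 = 179.5472 kJ
n = 4.43 / 128.17 = 0.034563 mol
q_rxn = −q_cal = -179.5472 kJ
ΔH = -179.5472 / 0.034563 = -5194.8 kJ/mol

ΔH = -5190 kJ/mol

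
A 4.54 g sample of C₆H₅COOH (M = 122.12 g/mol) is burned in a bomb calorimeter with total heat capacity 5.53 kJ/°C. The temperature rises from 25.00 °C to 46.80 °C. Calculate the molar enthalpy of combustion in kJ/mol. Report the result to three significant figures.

ΔH = -3240 kJ/mol

ΔT = 46.80 − 25.00 = 21.80 °C
q_cal = C_cal × ΔT = 5.53 × 21.80 = 120.554 kJ
n = 4.54 / 122.12 = 0.03718 mol
q_rxn = −q_cal = -120.554 kJ
ΔH = -120.554 / 0.03718 = -3242 kJ/mol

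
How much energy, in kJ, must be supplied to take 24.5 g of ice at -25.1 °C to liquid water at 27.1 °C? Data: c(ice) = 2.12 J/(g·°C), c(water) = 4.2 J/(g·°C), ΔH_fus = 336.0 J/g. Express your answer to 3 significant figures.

q1 (heat ice -25.1→0.0 °C): 24.5 × 2.12 × 25.1 = 1304 J
q2 (melt at 0 °C): 24.5 × 336.0 = 8232 J
q3 (heat water 0.0→27.1 °C): 24.5 × 4.2 × 27.1 = 2789 J
Total: 1304 + 8232 + 2789 = 12325 J = 12.3 kJ

q = 12.3 kJ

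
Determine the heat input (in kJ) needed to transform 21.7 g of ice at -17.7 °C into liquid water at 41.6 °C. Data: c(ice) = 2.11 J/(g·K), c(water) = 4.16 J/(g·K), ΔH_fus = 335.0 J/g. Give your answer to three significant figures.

q = 11.8 kJ

q1 (heat ice -17.7→0.0 °C): 21.7 × 2.11 × 17.7 = 810 J
q2 (melt at 0 °C): 21.7 × 335.0 = 7270 J
q3 (heat water 0.0→41.6 °C): 21.7 × 4.16 × 41.6 = 3755 J
Total: 810 + 7270 + 3755 = 11835 J = 11.8 kJ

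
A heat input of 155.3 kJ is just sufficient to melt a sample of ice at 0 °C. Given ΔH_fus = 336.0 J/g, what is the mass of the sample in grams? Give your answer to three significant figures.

m = 462 g

m = q / ΔH_fus = 155300 J / 336.0 J/g = 462 g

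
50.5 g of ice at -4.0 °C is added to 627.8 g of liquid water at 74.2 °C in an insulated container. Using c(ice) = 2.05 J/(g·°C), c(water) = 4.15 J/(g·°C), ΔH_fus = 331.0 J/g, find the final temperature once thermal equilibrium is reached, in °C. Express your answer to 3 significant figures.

Heat to bring ice to 0 °C and melt it: q₁ = 50.5×2.05×4.0 + 50.5×331.0 = 17130 J
Heat the water can supply cooling to 0 °C: 627.8×4.15×74.2 = 193318 J > q₁, so all ice melts.
Energy balance: 627.8×4.15×(74.2 − T) = 17130 + 50.5×4.15×(T − 0)
2605.37(74.2 − T) = 17130 + 209.575 T
193318 − 17130 = 2814.945 T
T = 176188 / 2814.945 = 62.59 °C

T_f = 62.6 °C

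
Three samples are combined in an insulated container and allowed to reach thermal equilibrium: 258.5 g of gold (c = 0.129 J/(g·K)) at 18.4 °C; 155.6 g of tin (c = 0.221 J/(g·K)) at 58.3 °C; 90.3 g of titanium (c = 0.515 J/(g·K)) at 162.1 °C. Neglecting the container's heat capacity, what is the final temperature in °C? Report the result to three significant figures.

T_f = 88.9 °C

Σ mᵢcᵢ(T − Tᵢ) = 0  ⇒  T = Σ mᵢcᵢTᵢ / Σ mᵢcᵢ
Σ mᵢcᵢ = 258.5×0.129 + 155.6×0.221 + 90.3×0.515 = 114.2386
Σ mᵢcᵢTᵢ = 33.3465×18.4 + 34.3876×58.3 + 46.5045×162.1 = 10157
T = 10157 / 114.2386 = 88.91 °C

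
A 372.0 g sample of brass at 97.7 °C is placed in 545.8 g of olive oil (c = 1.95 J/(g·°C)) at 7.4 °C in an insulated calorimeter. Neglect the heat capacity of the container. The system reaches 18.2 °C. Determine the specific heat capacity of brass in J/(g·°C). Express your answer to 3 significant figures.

c = 0.389 J/(g·°C)

q_gained = (545.8 × 1.95) × (18.2 − 7.4) = 11490 J
q_lost = 372.0 × c × (97.7 − 18.2) = 29574 c
Set equal: c = 11490 / 29574 = 0.389 J/(g·°C)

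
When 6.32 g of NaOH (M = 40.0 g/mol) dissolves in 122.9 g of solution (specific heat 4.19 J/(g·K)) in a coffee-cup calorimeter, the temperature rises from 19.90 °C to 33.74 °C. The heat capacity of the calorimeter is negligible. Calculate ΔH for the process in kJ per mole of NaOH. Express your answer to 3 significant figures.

ΔH = -45.1 kJ/mol

|ΔT| = |33.74 − 19.90| = 13.84 °C
|q_surr| = (122.9 × 4.19) × 13.84 = 514.951 × 13.84 = 7127 J
n(NaOH) = 6.32 / 40.0 = 0.1580 mol
Temperature rose, so q_rxn = −|q_surr| = -7.127 kJ
ΔH = q_rxn / n = -45.11 kJ/mol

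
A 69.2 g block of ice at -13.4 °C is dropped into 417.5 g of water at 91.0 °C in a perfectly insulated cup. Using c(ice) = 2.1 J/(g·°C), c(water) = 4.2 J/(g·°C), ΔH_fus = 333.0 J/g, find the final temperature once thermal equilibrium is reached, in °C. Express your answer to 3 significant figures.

Heat to bring ice to 0 °C and melt it: q₁ = 69.2×2.1×13.4 + 69.2×333.0 = 24991 J
Heat the water can supply cooling to 0 °C: 417.5×4.2×91.0 = 159569 J > q₁, so all ice melts.
Energy balance: 417.5×4.2×(91.0 − T) = 24991 + 69.2×4.2×(T − 0)
1753.5(91.0 − T) = 24991 + 290.64 T
159569 − 24991 = 2044.14 T
T = 134578 / 2044.14 = 65.84 °C

T_f = 65.8 °C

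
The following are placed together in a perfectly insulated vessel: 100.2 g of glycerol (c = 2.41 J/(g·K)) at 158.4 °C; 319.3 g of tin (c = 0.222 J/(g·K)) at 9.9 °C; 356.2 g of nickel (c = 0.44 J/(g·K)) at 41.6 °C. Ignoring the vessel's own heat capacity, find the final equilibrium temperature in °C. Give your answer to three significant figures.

Σ mᵢcᵢ(T − Tᵢ) = 0  ⇒  T = Σ mᵢcᵢTᵢ / Σ mᵢcᵢ
Σ mᵢcᵢ = 100.2×2.41 + 319.3×0.222 + 356.2×0.44 = 469.0946
Σ mᵢcᵢTᵢ = 241.482×158.4 + 70.8846×9.9 + 156.728×41.6 = 45472
T = 45472 / 469.0946 = 96.94 °C

T_f = 96.9 °C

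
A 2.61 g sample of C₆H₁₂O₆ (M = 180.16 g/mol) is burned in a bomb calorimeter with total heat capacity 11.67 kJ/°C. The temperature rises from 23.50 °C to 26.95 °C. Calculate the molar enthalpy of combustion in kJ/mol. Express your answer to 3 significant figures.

ΔH = -2780 kJ/mol

ΔT = 26.95 − 23.50 = 3.45 °C
q_cal = C_cal × ΔT = 11.67 × 3.45 = 40.2615 kJ
n = 2.61 / 180.16 = 0.01449 mol
q_rxn = −q_cal = -40.2615 kJ
ΔH = -40.2615 / 0.01449 = -2779 kJ/mol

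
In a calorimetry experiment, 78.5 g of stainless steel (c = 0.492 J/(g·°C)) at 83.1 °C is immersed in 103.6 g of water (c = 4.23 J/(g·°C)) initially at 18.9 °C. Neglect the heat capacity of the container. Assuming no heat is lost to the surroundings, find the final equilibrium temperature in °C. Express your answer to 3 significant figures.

Heat lost by stainless steel = heat gained by water.
(78.5)(0.492)(83.1 − T) = (103.6)(4.23)(T − 18.9)
38.622 (83.1 − T) = 438.228 (T − 18.9)
3209.5 − 38.622 T = 438.228 T − 8282.5
11492.0 = 476.850 T
T = 24.10 °C

T_f = 24.1 °C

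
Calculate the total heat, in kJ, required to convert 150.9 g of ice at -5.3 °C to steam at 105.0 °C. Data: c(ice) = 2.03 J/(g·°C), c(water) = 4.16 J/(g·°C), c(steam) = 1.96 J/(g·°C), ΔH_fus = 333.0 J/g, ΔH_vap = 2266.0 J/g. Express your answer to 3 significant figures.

q1 (heat ice -5.3→0.0 °C): 150.9 × 2.03 × 5.3 = 1624 J
q2 (melt at 0 °C): 150.9 × 333.0 = 50250 J
q3 (heat water 0.0→100.0 °C): 150.9 × 4.16 × 100.0 = 62774 J
q4 (vaporize at 100 °C): 150.9 × 2266.0 = 341939 J
q5 (heat steam 100.0→105.0 °C): 150.9 × 1.96 × 5.0 = 1479 J
Total: 1624 + 50250 + 62774 + 341939 + 1479 = 458066 J = 458 kJ

q = 458 kJ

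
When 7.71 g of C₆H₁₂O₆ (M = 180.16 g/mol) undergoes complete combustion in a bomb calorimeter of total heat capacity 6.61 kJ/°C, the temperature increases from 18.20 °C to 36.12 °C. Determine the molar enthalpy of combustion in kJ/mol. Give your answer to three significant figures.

ΔH = -2770 kJ/mol

ΔT = 36.12 − 18.20 = 17.92 °C
q_cal = C_cal × ΔT = 6.61 × 17.92 = 118.4512 kJ
n = 7.71 / 180.16 = 0.04280 mol
q_rxn = −q_cal = -118.4512 kJ
ΔH = -118.4512 / 0.04280 = -2768 kJ/mol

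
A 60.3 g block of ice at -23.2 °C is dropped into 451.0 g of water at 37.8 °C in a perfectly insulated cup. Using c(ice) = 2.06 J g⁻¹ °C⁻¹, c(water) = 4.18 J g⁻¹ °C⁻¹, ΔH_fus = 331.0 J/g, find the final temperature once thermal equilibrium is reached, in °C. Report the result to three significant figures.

T_f = 22.7 °C

Heat to bring ice to 0 °C and melt it: q₁ = 60.3×2.06×23.2 + 60.3×331.0 = 22841 J
Heat the water can supply cooling to 0 °C: 451.0×4.18×37.8 = 71259.8 J > q₁, so all ice melts.
Energy balance: 451.0×4.18×(37.8 − T) = 22841 + 60.3×4.18×(T − 0)
1885.18(37.8 − T) = 22841 + 252.054 T
71259.8 − 22841 = 2137.234 T
T = 48418.8 / 2137.234 = 22.65 °C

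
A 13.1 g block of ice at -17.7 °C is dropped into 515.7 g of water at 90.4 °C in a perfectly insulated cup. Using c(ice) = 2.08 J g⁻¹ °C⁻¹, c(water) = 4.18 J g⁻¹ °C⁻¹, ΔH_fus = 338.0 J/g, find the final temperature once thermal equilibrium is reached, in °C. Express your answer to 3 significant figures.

T_f = 85.9 °C

Heat to bring ice to 0 °C and melt it: q₁ = 13.1×2.08×17.7 + 13.1×338.0 = 4910.1 J
Heat the water can supply cooling to 0 °C: 515.7×4.18×90.4 = 194869 J > q₁, so all ice melts.
Energy balance: 515.7×4.18×(90.4 − T) = 4910.1 + 13.1×4.18×(T − 0)
2155.626(90.4 − T) = 4910.1 + 54.758 T
194869 − 4910.1 = 2210.384 T
T = 189958.9 / 2210.384 = 85.94 °C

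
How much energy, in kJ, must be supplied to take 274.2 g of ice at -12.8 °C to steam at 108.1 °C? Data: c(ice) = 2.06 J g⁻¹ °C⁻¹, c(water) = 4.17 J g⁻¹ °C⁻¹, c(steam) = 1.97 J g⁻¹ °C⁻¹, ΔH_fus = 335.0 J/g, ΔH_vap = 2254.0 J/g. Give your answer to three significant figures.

q1 (heat ice -12.8→0.0 °C): 274.2 × 2.06 × 12.8 = 7230 J
q2 (melt at 0 °C): 274.2 × 335.0 = 91857 J
q3 (heat water 0.0→100.0 °C): 274.2 × 4.17 × 100.0 = 114341 J
q4 (vaporize at 100 °C): 274.2 × 2254.0 = 618047 J
q5 (heat steam 100.0→108.1 °C): 274.2 × 1.97 × 8.1 = 4375 J
Total: 7230 + 91857 + 114341 + 618047 + 4375 = 835850 J = 836 kJ

q = 836 kJ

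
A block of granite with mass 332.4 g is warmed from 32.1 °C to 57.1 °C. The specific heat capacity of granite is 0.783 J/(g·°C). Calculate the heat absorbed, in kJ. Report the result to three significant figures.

q = 6.51 kJ

q = m c ΔT = 332.4 × 0.783 × (57.1 − 32.1)
q = 332.4 × 0.783 × 25.0 = 6507 J = 6.51 kJ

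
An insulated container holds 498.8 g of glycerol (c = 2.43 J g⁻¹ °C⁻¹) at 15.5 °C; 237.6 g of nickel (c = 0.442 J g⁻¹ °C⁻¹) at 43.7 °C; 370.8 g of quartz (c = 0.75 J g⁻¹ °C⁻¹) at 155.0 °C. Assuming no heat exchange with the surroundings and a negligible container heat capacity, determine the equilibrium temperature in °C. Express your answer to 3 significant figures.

T_f = 41.7 °C

Σ mᵢcᵢ(T − Tᵢ) = 0  ⇒  T = Σ mᵢcᵢTᵢ / Σ mᵢcᵢ
Σ mᵢcᵢ = 498.8×2.43 + 237.6×0.442 + 370.8×0.75 = 1595.2032
Σ mᵢcᵢTᵢ = 1212.084×15.5 + 105.0192×43.7 + 278.1×155.0 = 66482
T = 66482 / 1595.2032 = 41.68 °C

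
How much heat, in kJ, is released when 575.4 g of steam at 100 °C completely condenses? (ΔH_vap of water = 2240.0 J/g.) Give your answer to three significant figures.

q = 1290 kJ

q = m × ΔH_vap = 575.4 × 2240.0 = 1289000 J = 1290 kJ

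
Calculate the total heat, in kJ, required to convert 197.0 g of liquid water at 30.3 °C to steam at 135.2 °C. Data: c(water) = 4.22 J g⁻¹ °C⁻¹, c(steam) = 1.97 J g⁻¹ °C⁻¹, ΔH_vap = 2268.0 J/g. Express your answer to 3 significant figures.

q = 518 kJ

q1 (heat water 30.3→100.0 °C): 197.0 × 4.22 × 69.7 = 57944 J
q2 (vaporize at 100 °C): 197.0 × 2268.0 = 446796 J
q3 (heat steam 100.0→135.2 °C): 197.0 × 1.97 × 35.2 = 13661 J
Total: 57944 + 446796 + 13661 = 518401 J = 518 kJ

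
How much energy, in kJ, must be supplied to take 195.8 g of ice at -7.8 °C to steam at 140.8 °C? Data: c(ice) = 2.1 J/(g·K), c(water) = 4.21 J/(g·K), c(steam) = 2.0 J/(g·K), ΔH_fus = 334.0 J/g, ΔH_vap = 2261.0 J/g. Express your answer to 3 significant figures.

q = 610 kJ

q1 (heat ice -7.8→0.0 °C): 195.8 × 2.1 × 7.8 = 3207 J
q2 (melt at 0 °C): 195.8 × 334.0 = 65397 J
q3 (heat water 0.0→100.0 °C): 195.8 × 4.21 × 100.0 = 82432 J
q4 (vaporize at 100 °C): 195.8 × 2261.0 = 442704 J
q5 (heat steam 100.0→140.8 °C): 195.8 × 2.0 × 40.8 = 15977 J
Total: 3207 + 65397 + 82432 + 442704 + 15977 = 609717 J = 610 kJ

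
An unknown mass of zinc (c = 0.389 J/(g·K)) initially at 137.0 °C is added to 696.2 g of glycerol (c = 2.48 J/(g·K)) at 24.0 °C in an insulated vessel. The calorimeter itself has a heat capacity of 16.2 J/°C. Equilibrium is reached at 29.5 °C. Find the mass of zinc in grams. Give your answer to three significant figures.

m = 229 g

q_gained = (696.2 × 2.48 + 16.2) × (29.5 − 24.0) = 9585 J
q_lost = m × 0.389 × (137.0 − 29.5) = 41.8175 m
m = 9585 / 41.8175 = 229 g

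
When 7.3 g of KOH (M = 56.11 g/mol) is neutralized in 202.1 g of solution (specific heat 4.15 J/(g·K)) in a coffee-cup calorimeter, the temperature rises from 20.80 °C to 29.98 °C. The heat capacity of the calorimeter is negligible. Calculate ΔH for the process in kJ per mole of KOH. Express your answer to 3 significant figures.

ΔH = -59.2 kJ/mol

|ΔT| = |29.98 − 20.80| = 9.18 °C
|q_surr| = (202.1 × 4.15) × 9.18 = 838.715 × 9.18 = 7699 J
n(KOH) = 7.3 / 56.11 = 0.1301 mol
Temperature rose, so q_rxn = −|q_surr| = -7.699 kJ
ΔH = q_rxn / n = -59.18 kJ/mol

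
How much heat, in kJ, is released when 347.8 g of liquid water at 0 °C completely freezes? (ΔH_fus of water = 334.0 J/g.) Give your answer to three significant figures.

q = m × ΔH_fus = 347.8 × 334.0 = 116200 J = 116 kJ

q = 116 kJ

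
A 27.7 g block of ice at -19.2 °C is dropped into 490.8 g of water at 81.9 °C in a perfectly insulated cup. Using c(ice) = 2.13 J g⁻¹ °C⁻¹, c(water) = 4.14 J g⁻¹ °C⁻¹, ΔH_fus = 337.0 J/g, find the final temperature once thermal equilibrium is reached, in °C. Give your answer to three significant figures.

Heat to bring ice to 0 °C and melt it: q₁ = 27.7×2.13×19.2 + 27.7×337.0 = 10468 J
Heat the water can supply cooling to 0 °C: 490.8×4.14×81.9 = 166414 J > q₁, so all ice melts.
Energy balance: 490.8×4.14×(81.9 − T) = 10468 + 27.7×4.14×(T − 0)
2031.912(81.9 − T) = 10468 + 114.678 T
166414 − 10468 = 2146.590 T
T = 155946 / 2146.590 = 72.648 °C

T_f = 72.6 °C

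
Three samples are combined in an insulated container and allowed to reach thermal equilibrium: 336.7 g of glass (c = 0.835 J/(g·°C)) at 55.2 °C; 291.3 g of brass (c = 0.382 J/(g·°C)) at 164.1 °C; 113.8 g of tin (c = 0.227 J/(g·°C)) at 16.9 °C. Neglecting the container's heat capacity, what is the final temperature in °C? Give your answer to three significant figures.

T_f = 81.8 °C

Σ mᵢcᵢ(T − Tᵢ) = 0  ⇒  T = Σ mᵢcᵢTᵢ / Σ mᵢcᵢ
Σ mᵢcᵢ = 336.7×0.835 + 291.3×0.382 + 113.8×0.227 = 418.2537
Σ mᵢcᵢTᵢ = 281.1445×55.2 + 111.2766×164.1 + 25.8326×16.9 = 34216
T = 34216 / 418.2537 = 81.81 °C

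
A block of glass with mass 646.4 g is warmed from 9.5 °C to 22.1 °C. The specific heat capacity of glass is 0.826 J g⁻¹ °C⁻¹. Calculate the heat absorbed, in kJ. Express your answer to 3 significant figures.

q = m c ΔT = 646.4 × 0.826 × (22.1 − 9.5)
q = 646.4 × 0.826 × 12.6 = 6727 J = 6.73 kJ

q = 6.73 kJ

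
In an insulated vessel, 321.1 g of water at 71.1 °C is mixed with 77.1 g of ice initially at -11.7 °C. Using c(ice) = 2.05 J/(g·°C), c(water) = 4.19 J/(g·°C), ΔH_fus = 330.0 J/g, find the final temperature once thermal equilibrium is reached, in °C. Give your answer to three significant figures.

Heat to bring ice to 0 °C and melt it: q₁ = 77.1×2.05×11.7 + 77.1×330.0 = 27292 J
Heat the water can supply cooling to 0 °C: 321.1×4.19×71.1 = 95658.6 J > q₁, so all ice melts.
Energy balance: 321.1×4.19×(71.1 − T) = 27292 + 77.1×4.19×(T − 0)
1345.409(71.1 − T) = 27292 + 323.049 T
95658.6 − 27292 = 1668.458 T
T = 68366.6 / 1668.458 = 40.98 °C

T_f = 41.0 °C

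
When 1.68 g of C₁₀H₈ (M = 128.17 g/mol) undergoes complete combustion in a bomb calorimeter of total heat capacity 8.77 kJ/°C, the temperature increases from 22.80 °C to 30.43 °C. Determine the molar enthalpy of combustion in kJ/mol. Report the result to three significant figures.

ΔH = -5110 kJ/mol

ΔT = 30.43 − 22.80 = 7.63 °C
q_cal = C_cal × ΔT = 8.77 × 7.63 = 66.9151 kJ
n = 1.68 / 128.17 = 0.0131076 mol
q_rxn = −q_cal = -66.9151 kJ
ΔH = -66.9151 / 0.0131076 = -5105 kJ/mol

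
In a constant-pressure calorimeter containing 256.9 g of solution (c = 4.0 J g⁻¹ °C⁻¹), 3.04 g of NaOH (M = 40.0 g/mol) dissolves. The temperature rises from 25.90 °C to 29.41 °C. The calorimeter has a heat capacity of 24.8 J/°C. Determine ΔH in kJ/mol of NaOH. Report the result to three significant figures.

ΔH = -48.6 kJ/mol

|ΔT| = |29.41 − 25.90| = 3.51 °C
|q_surr| = (256.9 × 4.0 + 24.8) × 3.51 = 1052.4 × 3.51 = 3694 J
n(NaOH) = 3.04 / 40.0 = 0.07600 mol
Temperature rose, so q_rxn = −|q_surr| = -3.694 kJ
ΔH = q_rxn / n = -48.61 kJ/mol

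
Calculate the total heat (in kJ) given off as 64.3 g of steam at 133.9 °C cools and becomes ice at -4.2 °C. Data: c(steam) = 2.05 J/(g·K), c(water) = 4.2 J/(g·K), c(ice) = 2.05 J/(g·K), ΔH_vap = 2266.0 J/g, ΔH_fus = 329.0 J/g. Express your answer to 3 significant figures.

q = 199 kJ

q1 (cool steam 133.9→100 °C): 64.3 × 2.05 × 33.9 = 4469 J
q2 (condense at 100 °C): 64.3 × 2266.0 = 145704 J
q3 (cool water 100→0 °C): 64.3 × 4.2 × 100.0 = 27006 J
q4 (freeze at 0 °C): 64.3 × 329.0 = 21155 J
q5 (cool ice 0→-4.2 °C): 64.3 × 2.05 × 4.2 = 554 J
Total: 4469 + 145704 + 27006 + 21155 + 554 = 198888 J = 199 kJ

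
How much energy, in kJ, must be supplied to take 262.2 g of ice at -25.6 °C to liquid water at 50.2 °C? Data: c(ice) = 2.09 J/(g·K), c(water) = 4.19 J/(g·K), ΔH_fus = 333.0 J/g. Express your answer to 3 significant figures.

q = 156 kJ

q1 (heat ice -25.6→0.0 °C): 262.2 × 2.09 × 25.6 = 14029 J
q2 (melt at 0 °C): 262.2 × 333.0 = 87313 J
q3 (heat water 0.0→50.2 °C): 262.2 × 4.19 × 50.2 = 55151 J
Total: 14029 + 87313 + 55151 = 156493 J = 156 kJ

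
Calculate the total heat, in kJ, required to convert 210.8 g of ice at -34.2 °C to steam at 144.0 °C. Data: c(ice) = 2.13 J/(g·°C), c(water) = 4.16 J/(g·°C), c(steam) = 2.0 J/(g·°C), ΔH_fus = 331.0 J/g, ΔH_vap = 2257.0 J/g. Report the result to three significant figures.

q1 (heat ice -34.2→0.0 °C): 210.8 × 2.13 × 34.2 = 15356 J
q2 (melt at 0 °C): 210.8 × 331.0 = 69775 J
q3 (heat water 0.0→100.0 °C): 210.8 × 4.16 × 100.0 = 87693 J
q4 (vaporize at 100 °C): 210.8 × 2257.0 = 475776 J
q5 (heat steam 100.0→144.0 °C): 210.8 × 2.0 × 44.0 = 18550 J
Total: 15356 + 69775 + 87693 + 475776 + 18550 = 667150 J = 667 kJ

q = 667 kJ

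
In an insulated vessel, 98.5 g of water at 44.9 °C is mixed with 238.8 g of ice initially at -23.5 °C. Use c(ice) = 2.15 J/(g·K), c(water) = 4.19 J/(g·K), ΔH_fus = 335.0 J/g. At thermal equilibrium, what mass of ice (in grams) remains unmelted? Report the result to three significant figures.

m_ice remaining = 219 g

Heat to warm all ice to 0 °C: 238.8×2.15×23.5 = 12065.37 J
Heat released by water cooling to 0 °C: 98.5×4.19×44.9 = 18530.90 J
18530.90 J < 12065.37 + 238.8×335.0 = 92063.37 J, so not all ice melts; final T = 0 °C.
Heat left for melting: 18530.90 − 12065.37 = 6465.53 J
Mass melted = 6465.53 / 335.0 = 19.3001 g
Ice remaining = 238.8 − 19.3001 = 219.4999 g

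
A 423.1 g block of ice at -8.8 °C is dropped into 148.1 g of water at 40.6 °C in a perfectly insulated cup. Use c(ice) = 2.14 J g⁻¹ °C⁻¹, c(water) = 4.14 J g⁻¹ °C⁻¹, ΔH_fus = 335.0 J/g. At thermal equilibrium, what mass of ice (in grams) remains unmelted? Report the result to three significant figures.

m_ice remaining = 373 g

Heat to warm all ice to 0 °C: 423.1×2.14×8.8 = 7967.8 J
Heat released by water cooling to 0 °C: 148.1×4.14×40.6 = 24893 J
24893 J < 7967.8 + 423.1×335.0 = 149706.3 J, so not all ice melts; final T = 0 °C.
Heat left for melting: 24893 − 7967.8 = 16925.2 J
Mass melted = 16925.2 / 335.0 = 50.52 g
Ice remaining = 423.1 − 50.52 = 372.58 g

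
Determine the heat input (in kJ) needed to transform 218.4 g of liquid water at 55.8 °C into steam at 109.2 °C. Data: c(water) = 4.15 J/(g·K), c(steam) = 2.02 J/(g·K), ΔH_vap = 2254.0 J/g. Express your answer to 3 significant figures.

q1 (heat water 55.8→100.0 °C): 218.4 × 4.15 × 44.2 = 40061 J
q2 (vaporize at 100 °C): 218.4 × 2254.0 = 492274 J
q3 (heat steam 100.0→109.2 °C): 218.4 × 2.02 × 9.2 = 4059 J
Total: 40061 + 492274 + 4059 = 536394 J = 536 kJ

q = 536 kJ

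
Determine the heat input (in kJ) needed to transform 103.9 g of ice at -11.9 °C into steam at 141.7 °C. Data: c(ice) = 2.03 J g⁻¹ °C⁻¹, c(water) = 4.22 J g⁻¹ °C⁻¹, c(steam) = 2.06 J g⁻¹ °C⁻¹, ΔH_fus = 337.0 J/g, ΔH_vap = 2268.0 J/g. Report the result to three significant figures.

q = 326 kJ

q1 (heat ice -11.9→0.0 °C): 103.9 × 2.03 × 11.9 = 2510 J
q2 (melt at 0 °C): 103.9 × 337.0 = 35014 J
q3 (heat water 0.0→100.0 °C): 103.9 × 4.22 × 100.0 = 43846 J
q4 (vaporize at 100 °C): 103.9 × 2268.0 = 235645 J
q5 (heat steam 100.0→141.7 °C): 103.9 × 2.06 × 41.7 = 8925 J
Total: 2510 + 35014 + 43846 + 235645 + 8925 = 325940 J = 326 kJ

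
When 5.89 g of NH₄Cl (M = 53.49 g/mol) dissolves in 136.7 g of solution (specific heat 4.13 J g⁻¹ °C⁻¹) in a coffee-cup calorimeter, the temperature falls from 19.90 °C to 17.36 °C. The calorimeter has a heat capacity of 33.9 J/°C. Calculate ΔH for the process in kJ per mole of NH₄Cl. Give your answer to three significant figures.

ΔH = 13.8 kJ/mol

|ΔT| = |17.36 − 19.90| = 2.54 °C
|q_surr| = (136.7 × 4.13 + 33.9) × 2.54 = 598.471 × 2.54 = 1520 J
n(NH₄Cl) = 5.89 / 53.49 = 0.1101 mol
Temperature fell, so q_rxn = +|q_surr| = 1.520 kJ
ΔH = q_rxn / n = 13.81 kJ/mol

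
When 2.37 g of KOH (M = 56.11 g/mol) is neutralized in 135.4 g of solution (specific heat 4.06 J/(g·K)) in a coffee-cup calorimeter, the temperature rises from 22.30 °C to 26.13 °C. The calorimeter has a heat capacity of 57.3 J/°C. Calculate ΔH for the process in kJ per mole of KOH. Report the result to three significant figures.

ΔH = -55.0 kJ/mol

|ΔT| = |26.13 − 22.30| = 3.83 °C
|q_surr| = (135.4 × 4.06 + 57.3) × 3.83 = 607.024 × 3.83 = 2325 J
n(KOH) = 2.37 / 56.11 = 0.04224 mol
Temperature rose, so q_rxn = −|q_surr| = -2.325 kJ
ΔH = q_rxn / n = -55.04 kJ/mol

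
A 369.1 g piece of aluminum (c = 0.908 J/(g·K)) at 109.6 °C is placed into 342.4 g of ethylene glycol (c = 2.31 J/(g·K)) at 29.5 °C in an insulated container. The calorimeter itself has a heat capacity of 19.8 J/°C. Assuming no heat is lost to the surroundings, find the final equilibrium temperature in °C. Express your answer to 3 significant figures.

Heat lost by aluminum = heat gained by ethylene glycol + calorimeter.
(369.1)(0.908)(109.6 − T) = [(342.4)(2.31) + 19.8](T − 29.5)
335.1428 (109.6 − T) = 810.744 (T − 29.5)
36732 − 335.1428 T = 810.744 T − 23917
60649 = 1145.8868 T
T = 52.93 °C

T_f = 52.9 °C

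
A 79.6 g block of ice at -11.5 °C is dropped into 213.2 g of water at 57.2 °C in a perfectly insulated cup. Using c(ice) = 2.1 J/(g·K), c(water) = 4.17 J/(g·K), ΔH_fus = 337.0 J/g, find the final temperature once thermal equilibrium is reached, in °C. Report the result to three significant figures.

Heat to bring ice to 0 °C and melt it: q₁ = 79.6×2.1×11.5 + 79.6×337.0 = 28748 J
Heat the water can supply cooling to 0 °C: 213.2×4.17×57.2 = 50853.3 J > q₁, so all ice melts.
Energy balance: 213.2×4.17×(57.2 − T) = 28748 + 79.6×4.17×(T − 0)
889.044(57.2 − T) = 28748 + 331.932 T
50853.3 − 28748 = 1220.976 T
T = 22105.3 / 1220.976 = 18.10 °C

T_f = 18.1 °C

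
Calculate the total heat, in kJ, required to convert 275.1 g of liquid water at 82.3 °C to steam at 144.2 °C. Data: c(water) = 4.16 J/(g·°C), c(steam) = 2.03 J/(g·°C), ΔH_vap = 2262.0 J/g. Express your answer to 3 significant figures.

q = 667 kJ

q1 (heat water 82.3→100.0 °C): 275.1 × 4.16 × 17.7 = 20256 J
q2 (vaporize at 100 °C): 275.1 × 2262.0 = 622276 J
q3 (heat steam 100.0→144.2 °C): 275.1 × 2.03 × 44.2 = 24684 J
Total: 20256 + 622276 + 24684 = 667216 J = 667 kJ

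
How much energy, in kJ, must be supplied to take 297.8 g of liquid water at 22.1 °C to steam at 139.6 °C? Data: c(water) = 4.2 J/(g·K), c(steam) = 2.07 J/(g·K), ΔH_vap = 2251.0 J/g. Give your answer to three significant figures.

q = 792 kJ

q1 (heat water 22.1→100.0 °C): 297.8 × 4.2 × 77.9 = 97434 J
q2 (vaporize at 100 °C): 297.8 × 2251.0 = 670348 J
q3 (heat steam 100.0→139.6 °C): 297.8 × 2.07 × 39.6 = 24411 J
Total: 97434 + 670348 + 24411 = 792193 J = 792 kJ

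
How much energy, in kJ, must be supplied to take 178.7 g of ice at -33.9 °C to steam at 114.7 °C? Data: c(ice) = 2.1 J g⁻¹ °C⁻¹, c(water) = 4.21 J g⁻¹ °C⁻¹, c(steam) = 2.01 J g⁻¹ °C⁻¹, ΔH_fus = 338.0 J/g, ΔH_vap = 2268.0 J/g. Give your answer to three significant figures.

q = 559 kJ

q1 (heat ice -33.9→0.0 °C): 178.7 × 2.1 × 33.9 = 12722 J
q2 (melt at 0 °C): 178.7 × 338.0 = 60401 J
q3 (heat water 0.0→100.0 °C): 178.7 × 4.21 × 100.0 = 75233 J
q4 (vaporize at 100 °C): 178.7 × 2268.0 = 405292 J
q5 (heat steam 100.0→114.7 °C): 178.7 × 2.01 × 14.7 = 5280 J
Total: 12722 + 60401 + 75233 + 405292 + 5280 = 558928 J = 559 kJ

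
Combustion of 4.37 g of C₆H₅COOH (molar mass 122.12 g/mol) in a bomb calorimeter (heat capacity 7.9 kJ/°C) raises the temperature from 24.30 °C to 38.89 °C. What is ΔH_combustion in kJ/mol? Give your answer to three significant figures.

ΔH = -3220 kJ/mol

ΔT = 38.89 − 24.30 = 14.59 °C
q_cal = C_cal × ΔT = 7.9 × 14.59 = 115.261 kJ
n = 4.37 / 122.12 = 0.03578 mol
q_rxn = −q_cal = -115.261 kJ
ΔH = -115.261 / 0.03578 = -3221 kJ/mol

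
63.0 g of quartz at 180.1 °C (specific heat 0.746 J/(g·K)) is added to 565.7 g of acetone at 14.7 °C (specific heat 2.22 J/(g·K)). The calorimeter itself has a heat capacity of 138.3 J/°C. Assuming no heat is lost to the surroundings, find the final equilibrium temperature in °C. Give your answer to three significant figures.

Heat lost by quartz = heat gained by acetone + calorimeter.
(63.0)(0.746)(180.1 − T) = [(565.7)(2.22) + 138.3](T − 14.7)
46.998 (180.1 − T) = 1394.154 (T − 14.7)
8464.3 − 46.998 T = 1394.154 T − 20494
28958.3 = 1441.152 T
T = 20.09 °C

T_f = 20.1 °C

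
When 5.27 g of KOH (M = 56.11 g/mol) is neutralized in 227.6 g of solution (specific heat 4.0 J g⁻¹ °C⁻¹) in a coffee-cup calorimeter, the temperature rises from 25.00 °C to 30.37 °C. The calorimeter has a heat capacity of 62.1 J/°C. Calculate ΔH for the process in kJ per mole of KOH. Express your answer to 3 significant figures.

ΔH = -55.6 kJ/mol

|ΔT| = |30.37 − 25.00| = 5.37 °C
|q_surr| = (227.6 × 4.0 + 62.1) × 5.37 = 972.5 × 5.37 = 5222 J
n(KOH) = 5.27 / 56.11 = 0.09392 mol
Temperature rose, so q_rxn = −|q_surr| = -5.222 kJ
ΔH = q_rxn / n = -55.60 kJ/mol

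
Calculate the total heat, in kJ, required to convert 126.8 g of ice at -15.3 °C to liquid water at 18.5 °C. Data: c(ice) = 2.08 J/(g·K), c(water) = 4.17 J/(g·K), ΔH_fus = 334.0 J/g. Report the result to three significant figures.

q1 (heat ice -15.3→0.0 °C): 126.8 × 2.08 × 15.3 = 4035 J
q2 (melt at 0 °C): 126.8 × 334.0 = 42351 J
q3 (heat water 0.0→18.5 °C): 126.8 × 4.17 × 18.5 = 9782 J
Total: 4035 + 42351 + 9782 = 56168 J = 56.2 kJ

q = 56.2 kJ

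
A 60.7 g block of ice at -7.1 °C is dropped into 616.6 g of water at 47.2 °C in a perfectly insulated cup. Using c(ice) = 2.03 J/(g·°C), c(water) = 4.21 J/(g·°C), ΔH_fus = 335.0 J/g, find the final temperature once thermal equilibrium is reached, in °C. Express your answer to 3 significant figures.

Heat to bring ice to 0 °C and melt it: q₁ = 60.7×2.03×7.1 + 60.7×335.0 = 21209 J
Heat the water can supply cooling to 0 °C: 616.6×4.21×47.2 = 122526 J > q₁, so all ice melts.
Energy balance: 616.6×4.21×(47.2 − T) = 21209 + 60.7×4.21×(T − 0)
2595.886(47.2 − T) = 21209 + 255.547 T
122526 − 21209 = 2851.433 T
T = 101317 / 2851.433 = 35.53 °C

T_f = 35.5 °C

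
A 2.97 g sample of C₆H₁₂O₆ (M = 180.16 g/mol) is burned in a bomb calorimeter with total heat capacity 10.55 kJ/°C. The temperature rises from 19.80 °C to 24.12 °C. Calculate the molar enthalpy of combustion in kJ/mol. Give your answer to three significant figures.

ΔH = -2760 kJ/mol

ΔT = 24.12 − 19.80 = 4.32 °C
q_cal = C_cal × ΔT = 10.55 × 4.32 = 45.576 kJ
n = 2.97 / 180.16 = 0.01649 mol
q_rxn = −q_cal = -45.576 kJ
ΔH = -45.576 / 0.01649 = -2764 kJ/mol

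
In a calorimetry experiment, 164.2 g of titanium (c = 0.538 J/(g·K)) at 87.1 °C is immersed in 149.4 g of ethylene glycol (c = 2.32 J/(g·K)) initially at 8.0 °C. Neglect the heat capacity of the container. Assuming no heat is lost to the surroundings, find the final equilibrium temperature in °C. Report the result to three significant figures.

Heat lost by titanium = heat gained by ethylene glycol.
(164.2)(0.538)(87.1 − T) = (149.4)(2.32)(T − 8.0)
88.3396 (87.1 − T) = 346.608 (T − 8.0)
7694.4 − 88.3396 T = 346.608 T − 2772.9
10467.3 = 434.9476 T
T = 24.07 °C

T_f = 24.1 °C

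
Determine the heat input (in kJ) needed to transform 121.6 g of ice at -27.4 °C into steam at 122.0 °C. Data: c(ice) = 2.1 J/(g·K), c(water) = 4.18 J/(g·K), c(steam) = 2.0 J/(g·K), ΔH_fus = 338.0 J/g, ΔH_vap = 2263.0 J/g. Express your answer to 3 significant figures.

q1 (heat ice -27.4→0.0 °C): 121.6 × 2.1 × 27.4 = 6997 J
q2 (melt at 0 °C): 121.6 × 338.0 = 41101 J
q3 (heat water 0.0→100.0 °C): 121.6 × 4.18 × 100.0 = 50829 J
q4 (vaporize at 100 °C): 121.6 × 2263.0 = 275181 J
q5 (heat steam 100.0→122.0 °C): 121.6 × 2.0 × 22.0 = 5350 J
Total: 6997 + 41101 + 50829 + 275181 + 5350 = 379458 J = 379 kJ

q = 379 kJ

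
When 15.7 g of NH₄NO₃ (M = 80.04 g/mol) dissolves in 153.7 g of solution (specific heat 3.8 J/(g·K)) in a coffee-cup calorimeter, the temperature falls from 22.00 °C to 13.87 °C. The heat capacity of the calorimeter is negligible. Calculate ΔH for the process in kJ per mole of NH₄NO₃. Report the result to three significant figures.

ΔH = 24.2 kJ/mol

|ΔT| = |13.87 − 22.00| = 8.13 °C
|q_surr| = (153.7 × 3.8) × 8.13 = 584.06 × 8.13 = 4748 J
n(NH₄NO₃) = 15.7 / 80.04 = 0.1962 mol
Temperature fell, so q_rxn = +|q_surr| = 4.748 kJ
ΔH = q_rxn / n = 24.20 kJ/mol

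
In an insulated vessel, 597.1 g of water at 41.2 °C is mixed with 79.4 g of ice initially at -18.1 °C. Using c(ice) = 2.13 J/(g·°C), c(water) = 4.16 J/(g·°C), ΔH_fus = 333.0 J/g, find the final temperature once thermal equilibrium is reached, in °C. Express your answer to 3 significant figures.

Heat to bring ice to 0 °C and melt it: q₁ = 79.4×2.13×18.1 + 79.4×333.0 = 29501 J
Heat the water can supply cooling to 0 °C: 597.1×4.16×41.2 = 102338 J > q₁, so all ice melts.
Energy balance: 597.1×4.16×(41.2 − T) = 29501 + 79.4×4.16×(T − 0)
2483.936(41.2 − T) = 29501 + 330.304 T
102338 − 29501 = 2814.240 T
T = 72837 / 2814.240 = 25.88 °C

T_f = 25.9 °C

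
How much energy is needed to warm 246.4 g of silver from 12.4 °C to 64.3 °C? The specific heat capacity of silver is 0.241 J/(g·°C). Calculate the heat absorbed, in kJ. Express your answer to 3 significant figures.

q = 3.08 kJ

q = m c ΔT = 246.4 × 0.241 × (64.3 − 12.4)
q = 246.4 × 0.241 × 51.9 = 3082 J = 3.08 kJ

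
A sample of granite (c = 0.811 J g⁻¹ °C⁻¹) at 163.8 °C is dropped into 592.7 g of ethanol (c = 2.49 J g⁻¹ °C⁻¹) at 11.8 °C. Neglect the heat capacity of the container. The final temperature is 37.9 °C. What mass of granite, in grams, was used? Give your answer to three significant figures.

m = 377 g

q_gained = (592.7 × 2.49) × (37.9 − 11.8) = 38520 J
q_lost = m × 0.811 × (163.8 − 37.9) = 102.1049 m
m = 38520 / 102.1049 = 377 g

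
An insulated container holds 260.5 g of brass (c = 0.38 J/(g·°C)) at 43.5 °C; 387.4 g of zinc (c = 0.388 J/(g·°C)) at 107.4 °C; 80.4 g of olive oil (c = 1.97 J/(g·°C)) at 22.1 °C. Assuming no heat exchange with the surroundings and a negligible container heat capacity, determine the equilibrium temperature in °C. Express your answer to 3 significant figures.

Σ mᵢcᵢ(T − Tᵢ) = 0  ⇒  T = Σ mᵢcᵢTᵢ / Σ mᵢcᵢ
Σ mᵢcᵢ = 260.5×0.38 + 387.4×0.388 + 80.4×1.97 = 407.6892
Σ mᵢcᵢTᵢ = 98.99×43.5 + 150.3112×107.4 + 158.388×22.1 = 23950
T = 23950 / 407.6892 = 58.746 °C

T_f = 58.7 °C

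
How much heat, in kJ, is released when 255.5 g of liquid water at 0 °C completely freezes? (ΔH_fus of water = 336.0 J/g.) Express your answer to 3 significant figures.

q = 85.8 kJ

q = m × ΔH_fus = 255.5 × 336.0 = 85848 J = 85.8 kJ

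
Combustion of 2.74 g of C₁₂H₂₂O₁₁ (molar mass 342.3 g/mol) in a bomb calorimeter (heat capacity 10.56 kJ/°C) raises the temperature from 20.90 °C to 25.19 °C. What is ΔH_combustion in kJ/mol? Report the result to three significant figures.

ΔT = 25.19 − 20.90 = 4.29 °C
q_cal = C_cal × ΔT = 10.56 × 4.29 = 45.3024 kJ
n = 2.74 / 342.3 = 0.008005 mol
q_rxn = −q_cal = -45.3024 kJ
ΔH = -45.3024 / 0.008005 = -5659 kJ/mol

ΔH = -5660 kJ/mol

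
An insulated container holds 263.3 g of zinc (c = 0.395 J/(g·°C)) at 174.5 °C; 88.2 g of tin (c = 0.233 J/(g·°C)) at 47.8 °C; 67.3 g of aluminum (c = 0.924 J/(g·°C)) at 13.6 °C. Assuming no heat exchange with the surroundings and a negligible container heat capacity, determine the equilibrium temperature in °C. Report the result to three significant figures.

T_f = 107 °C

Σ mᵢcᵢ(T − Tᵢ) = 0  ⇒  T = Σ mᵢcᵢTᵢ / Σ mᵢcᵢ
Σ mᵢcᵢ = 263.3×0.395 + 88.2×0.233 + 67.3×0.924 = 186.7393
Σ mᵢcᵢTᵢ = 104.0035×174.5 + 20.5506×47.8 + 62.1852×13.6 = 19977
T = 19977 / 186.7393 = 107.0 °C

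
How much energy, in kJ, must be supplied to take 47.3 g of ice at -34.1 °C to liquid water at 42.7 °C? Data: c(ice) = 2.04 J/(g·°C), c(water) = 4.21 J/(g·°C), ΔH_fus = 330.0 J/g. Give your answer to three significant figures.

q = 27.4 kJ

q1 (heat ice -34.1→0.0 °C): 47.3 × 2.04 × 34.1 = 3290 J
q2 (melt at 0 °C): 47.3 × 330.0 = 15609 J
q3 (heat water 0.0→42.7 °C): 47.3 × 4.21 × 42.7 = 8503 J
Total: 3290 + 15609 + 8503 = 27402 J = 27.4 kJ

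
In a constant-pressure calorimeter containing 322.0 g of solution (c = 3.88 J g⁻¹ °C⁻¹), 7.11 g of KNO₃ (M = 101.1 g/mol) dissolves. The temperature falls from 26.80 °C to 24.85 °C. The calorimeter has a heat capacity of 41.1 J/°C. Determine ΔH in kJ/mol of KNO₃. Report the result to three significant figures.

ΔH = 35.8 kJ/mol

|ΔT| = |24.85 − 26.80| = 1.95 °C
|q_surr| = (322.0 × 3.88 + 41.1) × 1.95 = 1290.46 × 1.95 = 2516 J
n(KNO₃) = 7.11 / 101.1 = 0.07033 mol
Temperature fell, so q_rxn = +|q_surr| = 2.516 kJ
ΔH = q_rxn / n = 35.77 kJ/mol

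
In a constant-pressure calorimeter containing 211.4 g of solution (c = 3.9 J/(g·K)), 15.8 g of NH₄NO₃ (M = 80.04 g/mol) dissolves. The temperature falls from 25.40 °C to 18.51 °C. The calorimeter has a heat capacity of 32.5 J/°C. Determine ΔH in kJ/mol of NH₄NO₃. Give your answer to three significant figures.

ΔH = 29.9 kJ/mol

|ΔT| = |18.51 − 25.40| = 6.89 °C
|q_surr| = (211.4 × 3.9 + 32.5) × 6.89 = 856.96 × 6.89 = 5904 J
n(NH₄NO₃) = 15.8 / 80.04 = 0.1974 mol
Temperature fell, so q_rxn = +|q_surr| = 5.904 kJ
ΔH = q_rxn / n = 29.91 kJ/mol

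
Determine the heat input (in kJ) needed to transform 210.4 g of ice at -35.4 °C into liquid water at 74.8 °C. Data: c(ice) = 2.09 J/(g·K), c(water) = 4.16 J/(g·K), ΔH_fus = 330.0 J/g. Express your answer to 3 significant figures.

q = 150 kJ

q1 (heat ice -35.4→0.0 °C): 210.4 × 2.09 × 35.4 = 15567 J
q2 (melt at 0 °C): 210.4 × 330.0 = 69432 J
q3 (heat water 0.0→74.8 °C): 210.4 × 4.16 × 74.8 = 65470 J
Total: 15567 + 69432 + 65470 = 150469 J = 150 kJ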